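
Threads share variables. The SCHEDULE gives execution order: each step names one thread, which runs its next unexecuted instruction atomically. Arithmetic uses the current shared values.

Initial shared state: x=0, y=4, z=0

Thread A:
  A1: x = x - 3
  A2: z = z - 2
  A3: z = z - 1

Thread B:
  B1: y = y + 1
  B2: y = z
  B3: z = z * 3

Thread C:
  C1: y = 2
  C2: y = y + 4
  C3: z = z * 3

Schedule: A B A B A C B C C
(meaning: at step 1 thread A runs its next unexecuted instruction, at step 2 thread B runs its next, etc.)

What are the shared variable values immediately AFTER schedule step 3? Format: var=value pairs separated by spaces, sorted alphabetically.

Step 1: thread A executes A1 (x = x - 3). Shared: x=-3 y=4 z=0. PCs: A@1 B@0 C@0
Step 2: thread B executes B1 (y = y + 1). Shared: x=-3 y=5 z=0. PCs: A@1 B@1 C@0
Step 3: thread A executes A2 (z = z - 2). Shared: x=-3 y=5 z=-2. PCs: A@2 B@1 C@0

Answer: x=-3 y=5 z=-2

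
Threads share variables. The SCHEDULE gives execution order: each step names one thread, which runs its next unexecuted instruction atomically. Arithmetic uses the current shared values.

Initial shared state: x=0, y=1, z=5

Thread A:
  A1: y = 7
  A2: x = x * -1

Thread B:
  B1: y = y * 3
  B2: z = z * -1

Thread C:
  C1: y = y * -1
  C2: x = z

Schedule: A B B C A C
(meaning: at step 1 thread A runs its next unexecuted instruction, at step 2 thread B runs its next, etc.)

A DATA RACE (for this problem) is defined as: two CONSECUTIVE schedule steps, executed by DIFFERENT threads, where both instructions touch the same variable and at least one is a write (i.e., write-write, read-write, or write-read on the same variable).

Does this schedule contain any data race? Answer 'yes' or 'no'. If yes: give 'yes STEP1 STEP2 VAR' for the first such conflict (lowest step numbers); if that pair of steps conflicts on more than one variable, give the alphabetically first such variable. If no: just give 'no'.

Steps 1,2: A(y = 7) vs B(y = y * 3). RACE on y (W-W).
Steps 2,3: same thread (B). No race.
Steps 3,4: B(r=z,w=z) vs C(r=y,w=y). No conflict.
Steps 4,5: C(r=y,w=y) vs A(r=x,w=x). No conflict.
Steps 5,6: A(x = x * -1) vs C(x = z). RACE on x (W-W).
First conflict at steps 1,2.

Answer: yes 1 2 y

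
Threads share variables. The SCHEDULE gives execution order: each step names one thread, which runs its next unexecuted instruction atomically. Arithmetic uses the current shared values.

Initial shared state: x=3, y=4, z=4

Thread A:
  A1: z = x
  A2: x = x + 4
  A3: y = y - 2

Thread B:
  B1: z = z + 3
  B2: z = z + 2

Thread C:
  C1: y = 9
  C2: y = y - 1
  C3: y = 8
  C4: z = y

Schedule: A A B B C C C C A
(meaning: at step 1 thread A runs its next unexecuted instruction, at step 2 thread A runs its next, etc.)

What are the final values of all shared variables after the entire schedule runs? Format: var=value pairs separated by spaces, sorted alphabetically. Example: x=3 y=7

Step 1: thread A executes A1 (z = x). Shared: x=3 y=4 z=3. PCs: A@1 B@0 C@0
Step 2: thread A executes A2 (x = x + 4). Shared: x=7 y=4 z=3. PCs: A@2 B@0 C@0
Step 3: thread B executes B1 (z = z + 3). Shared: x=7 y=4 z=6. PCs: A@2 B@1 C@0
Step 4: thread B executes B2 (z = z + 2). Shared: x=7 y=4 z=8. PCs: A@2 B@2 C@0
Step 5: thread C executes C1 (y = 9). Shared: x=7 y=9 z=8. PCs: A@2 B@2 C@1
Step 6: thread C executes C2 (y = y - 1). Shared: x=7 y=8 z=8. PCs: A@2 B@2 C@2
Step 7: thread C executes C3 (y = 8). Shared: x=7 y=8 z=8. PCs: A@2 B@2 C@3
Step 8: thread C executes C4 (z = y). Shared: x=7 y=8 z=8. PCs: A@2 B@2 C@4
Step 9: thread A executes A3 (y = y - 2). Shared: x=7 y=6 z=8. PCs: A@3 B@2 C@4

Answer: x=7 y=6 z=8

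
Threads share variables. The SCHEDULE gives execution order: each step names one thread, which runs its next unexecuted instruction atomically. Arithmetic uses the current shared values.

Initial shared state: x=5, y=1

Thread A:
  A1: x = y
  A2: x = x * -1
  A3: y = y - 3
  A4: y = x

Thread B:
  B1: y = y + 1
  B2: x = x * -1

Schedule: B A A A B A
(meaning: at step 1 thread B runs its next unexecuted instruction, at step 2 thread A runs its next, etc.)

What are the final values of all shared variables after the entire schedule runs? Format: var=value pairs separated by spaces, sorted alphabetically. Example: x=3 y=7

Answer: x=2 y=2

Derivation:
Step 1: thread B executes B1 (y = y + 1). Shared: x=5 y=2. PCs: A@0 B@1
Step 2: thread A executes A1 (x = y). Shared: x=2 y=2. PCs: A@1 B@1
Step 3: thread A executes A2 (x = x * -1). Shared: x=-2 y=2. PCs: A@2 B@1
Step 4: thread A executes A3 (y = y - 3). Shared: x=-2 y=-1. PCs: A@3 B@1
Step 5: thread B executes B2 (x = x * -1). Shared: x=2 y=-1. PCs: A@3 B@2
Step 6: thread A executes A4 (y = x). Shared: x=2 y=2. PCs: A@4 B@2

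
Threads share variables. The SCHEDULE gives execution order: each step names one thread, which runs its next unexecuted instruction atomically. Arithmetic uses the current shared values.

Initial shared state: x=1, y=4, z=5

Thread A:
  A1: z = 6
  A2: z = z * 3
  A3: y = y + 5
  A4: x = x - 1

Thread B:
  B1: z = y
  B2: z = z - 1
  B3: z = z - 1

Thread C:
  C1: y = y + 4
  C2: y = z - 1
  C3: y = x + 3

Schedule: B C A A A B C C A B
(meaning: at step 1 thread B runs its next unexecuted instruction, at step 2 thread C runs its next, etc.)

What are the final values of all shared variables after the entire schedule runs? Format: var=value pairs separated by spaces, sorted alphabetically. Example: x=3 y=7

Step 1: thread B executes B1 (z = y). Shared: x=1 y=4 z=4. PCs: A@0 B@1 C@0
Step 2: thread C executes C1 (y = y + 4). Shared: x=1 y=8 z=4. PCs: A@0 B@1 C@1
Step 3: thread A executes A1 (z = 6). Shared: x=1 y=8 z=6. PCs: A@1 B@1 C@1
Step 4: thread A executes A2 (z = z * 3). Shared: x=1 y=8 z=18. PCs: A@2 B@1 C@1
Step 5: thread A executes A3 (y = y + 5). Shared: x=1 y=13 z=18. PCs: A@3 B@1 C@1
Step 6: thread B executes B2 (z = z - 1). Shared: x=1 y=13 z=17. PCs: A@3 B@2 C@1
Step 7: thread C executes C2 (y = z - 1). Shared: x=1 y=16 z=17. PCs: A@3 B@2 C@2
Step 8: thread C executes C3 (y = x + 3). Shared: x=1 y=4 z=17. PCs: A@3 B@2 C@3
Step 9: thread A executes A4 (x = x - 1). Shared: x=0 y=4 z=17. PCs: A@4 B@2 C@3
Step 10: thread B executes B3 (z = z - 1). Shared: x=0 y=4 z=16. PCs: A@4 B@3 C@3

Answer: x=0 y=4 z=16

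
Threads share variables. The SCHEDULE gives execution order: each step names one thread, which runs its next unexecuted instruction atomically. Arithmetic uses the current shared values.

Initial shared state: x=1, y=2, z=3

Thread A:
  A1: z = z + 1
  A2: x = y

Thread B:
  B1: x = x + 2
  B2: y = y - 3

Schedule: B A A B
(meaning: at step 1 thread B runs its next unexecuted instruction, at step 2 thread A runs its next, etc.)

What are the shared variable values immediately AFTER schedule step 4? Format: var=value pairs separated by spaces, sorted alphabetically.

Step 1: thread B executes B1 (x = x + 2). Shared: x=3 y=2 z=3. PCs: A@0 B@1
Step 2: thread A executes A1 (z = z + 1). Shared: x=3 y=2 z=4. PCs: A@1 B@1
Step 3: thread A executes A2 (x = y). Shared: x=2 y=2 z=4. PCs: A@2 B@1
Step 4: thread B executes B2 (y = y - 3). Shared: x=2 y=-1 z=4. PCs: A@2 B@2

Answer: x=2 y=-1 z=4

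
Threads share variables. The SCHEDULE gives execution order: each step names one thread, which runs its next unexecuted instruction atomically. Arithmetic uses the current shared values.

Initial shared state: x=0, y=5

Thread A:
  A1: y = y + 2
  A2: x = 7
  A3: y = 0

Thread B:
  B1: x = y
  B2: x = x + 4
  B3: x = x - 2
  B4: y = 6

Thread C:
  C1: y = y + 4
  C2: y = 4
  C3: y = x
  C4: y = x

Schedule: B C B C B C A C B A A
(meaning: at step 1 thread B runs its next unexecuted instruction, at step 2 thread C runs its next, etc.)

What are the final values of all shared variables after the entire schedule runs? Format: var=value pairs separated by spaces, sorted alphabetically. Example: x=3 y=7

Answer: x=7 y=0

Derivation:
Step 1: thread B executes B1 (x = y). Shared: x=5 y=5. PCs: A@0 B@1 C@0
Step 2: thread C executes C1 (y = y + 4). Shared: x=5 y=9. PCs: A@0 B@1 C@1
Step 3: thread B executes B2 (x = x + 4). Shared: x=9 y=9. PCs: A@0 B@2 C@1
Step 4: thread C executes C2 (y = 4). Shared: x=9 y=4. PCs: A@0 B@2 C@2
Step 5: thread B executes B3 (x = x - 2). Shared: x=7 y=4. PCs: A@0 B@3 C@2
Step 6: thread C executes C3 (y = x). Shared: x=7 y=7. PCs: A@0 B@3 C@3
Step 7: thread A executes A1 (y = y + 2). Shared: x=7 y=9. PCs: A@1 B@3 C@3
Step 8: thread C executes C4 (y = x). Shared: x=7 y=7. PCs: A@1 B@3 C@4
Step 9: thread B executes B4 (y = 6). Shared: x=7 y=6. PCs: A@1 B@4 C@4
Step 10: thread A executes A2 (x = 7). Shared: x=7 y=6. PCs: A@2 B@4 C@4
Step 11: thread A executes A3 (y = 0). Shared: x=7 y=0. PCs: A@3 B@4 C@4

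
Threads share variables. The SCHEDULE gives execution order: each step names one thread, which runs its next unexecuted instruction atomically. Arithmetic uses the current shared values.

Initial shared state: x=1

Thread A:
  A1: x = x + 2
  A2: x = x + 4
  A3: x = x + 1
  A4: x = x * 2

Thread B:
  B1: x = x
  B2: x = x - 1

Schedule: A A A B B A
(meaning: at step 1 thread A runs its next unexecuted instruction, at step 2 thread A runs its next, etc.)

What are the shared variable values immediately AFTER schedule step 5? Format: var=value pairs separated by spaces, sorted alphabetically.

Step 1: thread A executes A1 (x = x + 2). Shared: x=3. PCs: A@1 B@0
Step 2: thread A executes A2 (x = x + 4). Shared: x=7. PCs: A@2 B@0
Step 3: thread A executes A3 (x = x + 1). Shared: x=8. PCs: A@3 B@0
Step 4: thread B executes B1 (x = x). Shared: x=8. PCs: A@3 B@1
Step 5: thread B executes B2 (x = x - 1). Shared: x=7. PCs: A@3 B@2

Answer: x=7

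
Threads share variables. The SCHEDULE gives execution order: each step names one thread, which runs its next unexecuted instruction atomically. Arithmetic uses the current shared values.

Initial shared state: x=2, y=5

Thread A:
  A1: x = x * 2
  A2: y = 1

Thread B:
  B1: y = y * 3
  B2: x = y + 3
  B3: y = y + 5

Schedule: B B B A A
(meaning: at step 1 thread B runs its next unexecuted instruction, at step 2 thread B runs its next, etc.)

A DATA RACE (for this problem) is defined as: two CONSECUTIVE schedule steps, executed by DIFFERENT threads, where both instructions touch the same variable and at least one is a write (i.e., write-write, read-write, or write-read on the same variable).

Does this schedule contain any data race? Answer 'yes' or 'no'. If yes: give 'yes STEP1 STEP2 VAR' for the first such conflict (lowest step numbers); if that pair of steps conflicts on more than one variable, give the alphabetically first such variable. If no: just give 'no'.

Steps 1,2: same thread (B). No race.
Steps 2,3: same thread (B). No race.
Steps 3,4: B(r=y,w=y) vs A(r=x,w=x). No conflict.
Steps 4,5: same thread (A). No race.

Answer: no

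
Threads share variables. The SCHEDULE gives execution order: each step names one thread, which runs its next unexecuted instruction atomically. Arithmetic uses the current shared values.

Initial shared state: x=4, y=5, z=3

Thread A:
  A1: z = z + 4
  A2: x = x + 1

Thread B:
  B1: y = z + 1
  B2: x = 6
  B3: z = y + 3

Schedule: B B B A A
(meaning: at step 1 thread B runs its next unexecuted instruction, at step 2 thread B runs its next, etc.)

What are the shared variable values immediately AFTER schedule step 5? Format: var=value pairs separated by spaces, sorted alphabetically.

Step 1: thread B executes B1 (y = z + 1). Shared: x=4 y=4 z=3. PCs: A@0 B@1
Step 2: thread B executes B2 (x = 6). Shared: x=6 y=4 z=3. PCs: A@0 B@2
Step 3: thread B executes B3 (z = y + 3). Shared: x=6 y=4 z=7. PCs: A@0 B@3
Step 4: thread A executes A1 (z = z + 4). Shared: x=6 y=4 z=11. PCs: A@1 B@3
Step 5: thread A executes A2 (x = x + 1). Shared: x=7 y=4 z=11. PCs: A@2 B@3

Answer: x=7 y=4 z=11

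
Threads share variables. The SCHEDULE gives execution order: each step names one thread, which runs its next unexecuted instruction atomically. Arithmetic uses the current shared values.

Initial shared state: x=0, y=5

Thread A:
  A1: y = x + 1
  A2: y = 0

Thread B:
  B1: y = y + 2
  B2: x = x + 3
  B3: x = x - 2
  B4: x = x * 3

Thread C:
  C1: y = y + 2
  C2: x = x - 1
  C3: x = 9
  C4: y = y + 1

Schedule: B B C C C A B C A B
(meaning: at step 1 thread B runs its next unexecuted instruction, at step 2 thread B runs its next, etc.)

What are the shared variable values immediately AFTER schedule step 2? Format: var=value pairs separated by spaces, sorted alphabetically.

Answer: x=3 y=7

Derivation:
Step 1: thread B executes B1 (y = y + 2). Shared: x=0 y=7. PCs: A@0 B@1 C@0
Step 2: thread B executes B2 (x = x + 3). Shared: x=3 y=7. PCs: A@0 B@2 C@0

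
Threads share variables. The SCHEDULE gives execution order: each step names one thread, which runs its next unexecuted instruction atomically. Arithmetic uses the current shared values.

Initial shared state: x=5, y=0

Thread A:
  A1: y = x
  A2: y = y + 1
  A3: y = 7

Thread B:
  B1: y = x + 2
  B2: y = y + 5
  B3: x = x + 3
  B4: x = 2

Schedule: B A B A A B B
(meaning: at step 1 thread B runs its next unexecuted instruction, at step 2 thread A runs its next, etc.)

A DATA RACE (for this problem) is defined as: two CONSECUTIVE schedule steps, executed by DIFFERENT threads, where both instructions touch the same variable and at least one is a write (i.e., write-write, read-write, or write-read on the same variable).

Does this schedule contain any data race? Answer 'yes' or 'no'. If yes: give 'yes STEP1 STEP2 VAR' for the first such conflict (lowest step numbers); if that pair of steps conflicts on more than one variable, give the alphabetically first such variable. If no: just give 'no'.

Answer: yes 1 2 y

Derivation:
Steps 1,2: B(y = x + 2) vs A(y = x). RACE on y (W-W).
Steps 2,3: A(y = x) vs B(y = y + 5). RACE on y (W-W).
Steps 3,4: B(y = y + 5) vs A(y = y + 1). RACE on y (W-W).
Steps 4,5: same thread (A). No race.
Steps 5,6: A(r=-,w=y) vs B(r=x,w=x). No conflict.
Steps 6,7: same thread (B). No race.
First conflict at steps 1,2.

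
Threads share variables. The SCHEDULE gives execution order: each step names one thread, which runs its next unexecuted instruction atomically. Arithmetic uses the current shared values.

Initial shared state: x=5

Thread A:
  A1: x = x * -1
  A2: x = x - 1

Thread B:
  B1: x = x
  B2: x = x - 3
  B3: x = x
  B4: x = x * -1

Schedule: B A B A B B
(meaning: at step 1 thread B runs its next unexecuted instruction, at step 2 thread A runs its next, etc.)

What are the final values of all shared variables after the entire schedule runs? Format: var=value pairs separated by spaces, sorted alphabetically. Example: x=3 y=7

Step 1: thread B executes B1 (x = x). Shared: x=5. PCs: A@0 B@1
Step 2: thread A executes A1 (x = x * -1). Shared: x=-5. PCs: A@1 B@1
Step 3: thread B executes B2 (x = x - 3). Shared: x=-8. PCs: A@1 B@2
Step 4: thread A executes A2 (x = x - 1). Shared: x=-9. PCs: A@2 B@2
Step 5: thread B executes B3 (x = x). Shared: x=-9. PCs: A@2 B@3
Step 6: thread B executes B4 (x = x * -1). Shared: x=9. PCs: A@2 B@4

Answer: x=9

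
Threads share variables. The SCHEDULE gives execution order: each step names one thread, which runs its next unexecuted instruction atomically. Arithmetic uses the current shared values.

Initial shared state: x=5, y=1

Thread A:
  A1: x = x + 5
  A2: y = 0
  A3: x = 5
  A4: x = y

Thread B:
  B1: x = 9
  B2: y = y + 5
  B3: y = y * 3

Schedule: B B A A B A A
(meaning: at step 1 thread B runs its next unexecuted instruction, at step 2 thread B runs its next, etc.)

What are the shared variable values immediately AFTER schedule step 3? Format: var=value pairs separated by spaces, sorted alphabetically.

Answer: x=14 y=6

Derivation:
Step 1: thread B executes B1 (x = 9). Shared: x=9 y=1. PCs: A@0 B@1
Step 2: thread B executes B2 (y = y + 5). Shared: x=9 y=6. PCs: A@0 B@2
Step 3: thread A executes A1 (x = x + 5). Shared: x=14 y=6. PCs: A@1 B@2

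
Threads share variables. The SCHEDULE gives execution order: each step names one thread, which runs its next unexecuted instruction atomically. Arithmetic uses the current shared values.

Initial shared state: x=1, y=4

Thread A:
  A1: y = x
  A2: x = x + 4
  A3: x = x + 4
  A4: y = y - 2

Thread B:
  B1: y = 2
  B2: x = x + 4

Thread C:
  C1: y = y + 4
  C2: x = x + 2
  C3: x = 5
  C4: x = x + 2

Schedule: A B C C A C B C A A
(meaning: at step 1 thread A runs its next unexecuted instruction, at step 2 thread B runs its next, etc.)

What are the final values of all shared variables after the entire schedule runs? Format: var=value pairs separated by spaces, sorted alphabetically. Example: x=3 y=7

Step 1: thread A executes A1 (y = x). Shared: x=1 y=1. PCs: A@1 B@0 C@0
Step 2: thread B executes B1 (y = 2). Shared: x=1 y=2. PCs: A@1 B@1 C@0
Step 3: thread C executes C1 (y = y + 4). Shared: x=1 y=6. PCs: A@1 B@1 C@1
Step 4: thread C executes C2 (x = x + 2). Shared: x=3 y=6. PCs: A@1 B@1 C@2
Step 5: thread A executes A2 (x = x + 4). Shared: x=7 y=6. PCs: A@2 B@1 C@2
Step 6: thread C executes C3 (x = 5). Shared: x=5 y=6. PCs: A@2 B@1 C@3
Step 7: thread B executes B2 (x = x + 4). Shared: x=9 y=6. PCs: A@2 B@2 C@3
Step 8: thread C executes C4 (x = x + 2). Shared: x=11 y=6. PCs: A@2 B@2 C@4
Step 9: thread A executes A3 (x = x + 4). Shared: x=15 y=6. PCs: A@3 B@2 C@4
Step 10: thread A executes A4 (y = y - 2). Shared: x=15 y=4. PCs: A@4 B@2 C@4

Answer: x=15 y=4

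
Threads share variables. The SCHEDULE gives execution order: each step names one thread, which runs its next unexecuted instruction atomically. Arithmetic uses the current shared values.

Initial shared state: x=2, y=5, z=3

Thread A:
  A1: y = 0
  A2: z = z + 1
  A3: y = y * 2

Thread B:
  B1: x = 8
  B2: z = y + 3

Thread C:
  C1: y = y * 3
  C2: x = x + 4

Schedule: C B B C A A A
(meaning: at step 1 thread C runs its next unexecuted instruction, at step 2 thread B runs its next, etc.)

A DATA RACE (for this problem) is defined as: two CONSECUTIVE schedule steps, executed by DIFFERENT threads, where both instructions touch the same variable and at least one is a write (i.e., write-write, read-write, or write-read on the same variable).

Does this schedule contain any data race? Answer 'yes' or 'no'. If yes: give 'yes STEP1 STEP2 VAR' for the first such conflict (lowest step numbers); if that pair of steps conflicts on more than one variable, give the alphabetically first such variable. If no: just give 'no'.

Steps 1,2: C(r=y,w=y) vs B(r=-,w=x). No conflict.
Steps 2,3: same thread (B). No race.
Steps 3,4: B(r=y,w=z) vs C(r=x,w=x). No conflict.
Steps 4,5: C(r=x,w=x) vs A(r=-,w=y). No conflict.
Steps 5,6: same thread (A). No race.
Steps 6,7: same thread (A). No race.

Answer: no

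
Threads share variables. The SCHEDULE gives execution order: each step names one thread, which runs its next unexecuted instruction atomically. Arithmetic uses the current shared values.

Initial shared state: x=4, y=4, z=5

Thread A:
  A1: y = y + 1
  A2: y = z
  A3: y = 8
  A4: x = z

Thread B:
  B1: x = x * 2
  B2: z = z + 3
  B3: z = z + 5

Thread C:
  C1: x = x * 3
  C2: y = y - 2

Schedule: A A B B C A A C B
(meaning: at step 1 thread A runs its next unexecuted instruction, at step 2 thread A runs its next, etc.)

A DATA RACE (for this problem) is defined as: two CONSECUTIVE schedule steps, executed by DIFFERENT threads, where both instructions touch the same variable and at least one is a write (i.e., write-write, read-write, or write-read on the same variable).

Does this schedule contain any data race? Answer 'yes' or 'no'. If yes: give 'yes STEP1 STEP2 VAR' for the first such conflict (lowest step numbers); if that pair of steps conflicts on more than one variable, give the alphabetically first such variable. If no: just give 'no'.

Answer: no

Derivation:
Steps 1,2: same thread (A). No race.
Steps 2,3: A(r=z,w=y) vs B(r=x,w=x). No conflict.
Steps 3,4: same thread (B). No race.
Steps 4,5: B(r=z,w=z) vs C(r=x,w=x). No conflict.
Steps 5,6: C(r=x,w=x) vs A(r=-,w=y). No conflict.
Steps 6,7: same thread (A). No race.
Steps 7,8: A(r=z,w=x) vs C(r=y,w=y). No conflict.
Steps 8,9: C(r=y,w=y) vs B(r=z,w=z). No conflict.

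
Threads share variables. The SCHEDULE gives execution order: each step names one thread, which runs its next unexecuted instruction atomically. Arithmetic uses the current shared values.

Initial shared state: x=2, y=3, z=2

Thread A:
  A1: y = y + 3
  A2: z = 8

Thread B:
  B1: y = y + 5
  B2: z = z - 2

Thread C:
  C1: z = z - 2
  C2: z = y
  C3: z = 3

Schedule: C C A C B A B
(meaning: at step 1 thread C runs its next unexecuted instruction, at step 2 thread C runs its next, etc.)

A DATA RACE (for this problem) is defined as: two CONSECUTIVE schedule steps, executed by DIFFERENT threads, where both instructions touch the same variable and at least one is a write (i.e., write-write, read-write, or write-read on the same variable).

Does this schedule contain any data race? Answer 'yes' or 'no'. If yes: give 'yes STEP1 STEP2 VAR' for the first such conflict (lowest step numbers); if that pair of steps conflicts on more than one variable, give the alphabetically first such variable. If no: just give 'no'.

Steps 1,2: same thread (C). No race.
Steps 2,3: C(z = y) vs A(y = y + 3). RACE on y (R-W).
Steps 3,4: A(r=y,w=y) vs C(r=-,w=z). No conflict.
Steps 4,5: C(r=-,w=z) vs B(r=y,w=y). No conflict.
Steps 5,6: B(r=y,w=y) vs A(r=-,w=z). No conflict.
Steps 6,7: A(z = 8) vs B(z = z - 2). RACE on z (W-W).
First conflict at steps 2,3.

Answer: yes 2 3 y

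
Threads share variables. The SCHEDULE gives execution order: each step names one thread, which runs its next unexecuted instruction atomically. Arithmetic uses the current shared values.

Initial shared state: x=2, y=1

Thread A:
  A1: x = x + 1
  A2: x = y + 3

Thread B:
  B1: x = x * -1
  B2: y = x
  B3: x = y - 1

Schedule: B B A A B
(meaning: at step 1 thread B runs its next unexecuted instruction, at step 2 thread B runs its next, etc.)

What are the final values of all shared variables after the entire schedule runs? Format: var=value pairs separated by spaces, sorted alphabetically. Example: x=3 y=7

Answer: x=-3 y=-2

Derivation:
Step 1: thread B executes B1 (x = x * -1). Shared: x=-2 y=1. PCs: A@0 B@1
Step 2: thread B executes B2 (y = x). Shared: x=-2 y=-2. PCs: A@0 B@2
Step 3: thread A executes A1 (x = x + 1). Shared: x=-1 y=-2. PCs: A@1 B@2
Step 4: thread A executes A2 (x = y + 3). Shared: x=1 y=-2. PCs: A@2 B@2
Step 5: thread B executes B3 (x = y - 1). Shared: x=-3 y=-2. PCs: A@2 B@3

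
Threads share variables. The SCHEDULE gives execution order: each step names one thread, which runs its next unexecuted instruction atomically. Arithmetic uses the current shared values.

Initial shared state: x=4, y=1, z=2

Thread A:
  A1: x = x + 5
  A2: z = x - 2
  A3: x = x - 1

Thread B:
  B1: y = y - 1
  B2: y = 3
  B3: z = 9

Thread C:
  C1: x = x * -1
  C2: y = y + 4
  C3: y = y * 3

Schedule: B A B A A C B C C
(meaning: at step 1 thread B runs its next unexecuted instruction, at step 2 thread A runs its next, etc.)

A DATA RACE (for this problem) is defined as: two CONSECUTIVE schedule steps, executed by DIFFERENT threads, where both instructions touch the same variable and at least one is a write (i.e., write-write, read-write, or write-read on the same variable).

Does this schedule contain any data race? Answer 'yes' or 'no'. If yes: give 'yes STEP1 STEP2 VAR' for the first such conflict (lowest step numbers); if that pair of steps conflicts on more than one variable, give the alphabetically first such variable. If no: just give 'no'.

Answer: yes 5 6 x

Derivation:
Steps 1,2: B(r=y,w=y) vs A(r=x,w=x). No conflict.
Steps 2,3: A(r=x,w=x) vs B(r=-,w=y). No conflict.
Steps 3,4: B(r=-,w=y) vs A(r=x,w=z). No conflict.
Steps 4,5: same thread (A). No race.
Steps 5,6: A(x = x - 1) vs C(x = x * -1). RACE on x (W-W).
Steps 6,7: C(r=x,w=x) vs B(r=-,w=z). No conflict.
Steps 7,8: B(r=-,w=z) vs C(r=y,w=y). No conflict.
Steps 8,9: same thread (C). No race.
First conflict at steps 5,6.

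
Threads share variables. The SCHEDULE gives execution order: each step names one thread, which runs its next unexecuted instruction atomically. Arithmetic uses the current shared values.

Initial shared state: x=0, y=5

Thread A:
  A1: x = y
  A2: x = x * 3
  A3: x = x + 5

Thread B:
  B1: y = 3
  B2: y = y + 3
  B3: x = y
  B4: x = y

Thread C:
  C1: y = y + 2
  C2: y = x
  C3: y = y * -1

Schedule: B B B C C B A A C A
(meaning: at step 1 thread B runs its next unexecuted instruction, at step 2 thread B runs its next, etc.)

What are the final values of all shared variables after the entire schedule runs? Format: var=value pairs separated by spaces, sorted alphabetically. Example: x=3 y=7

Answer: x=23 y=-6

Derivation:
Step 1: thread B executes B1 (y = 3). Shared: x=0 y=3. PCs: A@0 B@1 C@0
Step 2: thread B executes B2 (y = y + 3). Shared: x=0 y=6. PCs: A@0 B@2 C@0
Step 3: thread B executes B3 (x = y). Shared: x=6 y=6. PCs: A@0 B@3 C@0
Step 4: thread C executes C1 (y = y + 2). Shared: x=6 y=8. PCs: A@0 B@3 C@1
Step 5: thread C executes C2 (y = x). Shared: x=6 y=6. PCs: A@0 B@3 C@2
Step 6: thread B executes B4 (x = y). Shared: x=6 y=6. PCs: A@0 B@4 C@2
Step 7: thread A executes A1 (x = y). Shared: x=6 y=6. PCs: A@1 B@4 C@2
Step 8: thread A executes A2 (x = x * 3). Shared: x=18 y=6. PCs: A@2 B@4 C@2
Step 9: thread C executes C3 (y = y * -1). Shared: x=18 y=-6. PCs: A@2 B@4 C@3
Step 10: thread A executes A3 (x = x + 5). Shared: x=23 y=-6. PCs: A@3 B@4 C@3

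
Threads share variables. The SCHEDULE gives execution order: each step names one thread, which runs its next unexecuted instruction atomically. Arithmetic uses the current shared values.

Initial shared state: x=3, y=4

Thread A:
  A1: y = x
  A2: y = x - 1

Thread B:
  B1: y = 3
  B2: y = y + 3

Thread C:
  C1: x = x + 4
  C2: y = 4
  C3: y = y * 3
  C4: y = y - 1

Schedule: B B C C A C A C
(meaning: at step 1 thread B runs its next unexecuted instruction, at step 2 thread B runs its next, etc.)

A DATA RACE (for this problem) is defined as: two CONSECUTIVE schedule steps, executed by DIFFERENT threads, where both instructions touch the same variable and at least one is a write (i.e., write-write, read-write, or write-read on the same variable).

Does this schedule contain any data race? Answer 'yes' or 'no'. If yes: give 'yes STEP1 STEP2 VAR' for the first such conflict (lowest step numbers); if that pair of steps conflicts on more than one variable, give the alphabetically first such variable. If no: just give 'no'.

Answer: yes 4 5 y

Derivation:
Steps 1,2: same thread (B). No race.
Steps 2,3: B(r=y,w=y) vs C(r=x,w=x). No conflict.
Steps 3,4: same thread (C). No race.
Steps 4,5: C(y = 4) vs A(y = x). RACE on y (W-W).
Steps 5,6: A(y = x) vs C(y = y * 3). RACE on y (W-W).
Steps 6,7: C(y = y * 3) vs A(y = x - 1). RACE on y (W-W).
Steps 7,8: A(y = x - 1) vs C(y = y - 1). RACE on y (W-W).
First conflict at steps 4,5.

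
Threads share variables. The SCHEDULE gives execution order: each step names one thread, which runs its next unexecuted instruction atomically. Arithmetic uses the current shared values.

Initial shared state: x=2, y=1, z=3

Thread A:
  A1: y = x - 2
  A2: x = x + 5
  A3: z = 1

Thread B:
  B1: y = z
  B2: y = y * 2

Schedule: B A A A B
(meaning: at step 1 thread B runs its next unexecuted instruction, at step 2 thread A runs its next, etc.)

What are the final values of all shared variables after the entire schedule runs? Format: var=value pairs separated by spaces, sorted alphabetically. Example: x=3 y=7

Step 1: thread B executes B1 (y = z). Shared: x=2 y=3 z=3. PCs: A@0 B@1
Step 2: thread A executes A1 (y = x - 2). Shared: x=2 y=0 z=3. PCs: A@1 B@1
Step 3: thread A executes A2 (x = x + 5). Shared: x=7 y=0 z=3. PCs: A@2 B@1
Step 4: thread A executes A3 (z = 1). Shared: x=7 y=0 z=1. PCs: A@3 B@1
Step 5: thread B executes B2 (y = y * 2). Shared: x=7 y=0 z=1. PCs: A@3 B@2

Answer: x=7 y=0 z=1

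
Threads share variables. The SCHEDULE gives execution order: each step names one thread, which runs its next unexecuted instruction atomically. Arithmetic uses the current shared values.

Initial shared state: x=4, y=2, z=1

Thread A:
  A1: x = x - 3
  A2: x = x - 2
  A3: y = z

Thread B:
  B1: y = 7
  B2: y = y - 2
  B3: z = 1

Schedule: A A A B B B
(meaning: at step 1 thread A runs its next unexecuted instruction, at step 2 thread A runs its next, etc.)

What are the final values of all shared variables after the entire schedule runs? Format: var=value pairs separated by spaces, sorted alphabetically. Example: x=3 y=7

Answer: x=-1 y=5 z=1

Derivation:
Step 1: thread A executes A1 (x = x - 3). Shared: x=1 y=2 z=1. PCs: A@1 B@0
Step 2: thread A executes A2 (x = x - 2). Shared: x=-1 y=2 z=1. PCs: A@2 B@0
Step 3: thread A executes A3 (y = z). Shared: x=-1 y=1 z=1. PCs: A@3 B@0
Step 4: thread B executes B1 (y = 7). Shared: x=-1 y=7 z=1. PCs: A@3 B@1
Step 5: thread B executes B2 (y = y - 2). Shared: x=-1 y=5 z=1. PCs: A@3 B@2
Step 6: thread B executes B3 (z = 1). Shared: x=-1 y=5 z=1. PCs: A@3 B@3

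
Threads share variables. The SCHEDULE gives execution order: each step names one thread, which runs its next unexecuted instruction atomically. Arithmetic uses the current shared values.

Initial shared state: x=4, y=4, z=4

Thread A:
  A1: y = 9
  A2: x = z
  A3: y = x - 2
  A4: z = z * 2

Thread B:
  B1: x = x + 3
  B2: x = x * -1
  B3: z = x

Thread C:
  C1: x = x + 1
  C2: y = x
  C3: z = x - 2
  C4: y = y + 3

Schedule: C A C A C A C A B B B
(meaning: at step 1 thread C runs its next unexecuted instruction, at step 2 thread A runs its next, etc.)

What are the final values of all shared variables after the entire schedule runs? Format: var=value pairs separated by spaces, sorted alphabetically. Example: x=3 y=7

Step 1: thread C executes C1 (x = x + 1). Shared: x=5 y=4 z=4. PCs: A@0 B@0 C@1
Step 2: thread A executes A1 (y = 9). Shared: x=5 y=9 z=4. PCs: A@1 B@0 C@1
Step 3: thread C executes C2 (y = x). Shared: x=5 y=5 z=4. PCs: A@1 B@0 C@2
Step 4: thread A executes A2 (x = z). Shared: x=4 y=5 z=4. PCs: A@2 B@0 C@2
Step 5: thread C executes C3 (z = x - 2). Shared: x=4 y=5 z=2. PCs: A@2 B@0 C@3
Step 6: thread A executes A3 (y = x - 2). Shared: x=4 y=2 z=2. PCs: A@3 B@0 C@3
Step 7: thread C executes C4 (y = y + 3). Shared: x=4 y=5 z=2. PCs: A@3 B@0 C@4
Step 8: thread A executes A4 (z = z * 2). Shared: x=4 y=5 z=4. PCs: A@4 B@0 C@4
Step 9: thread B executes B1 (x = x + 3). Shared: x=7 y=5 z=4. PCs: A@4 B@1 C@4
Step 10: thread B executes B2 (x = x * -1). Shared: x=-7 y=5 z=4. PCs: A@4 B@2 C@4
Step 11: thread B executes B3 (z = x). Shared: x=-7 y=5 z=-7. PCs: A@4 B@3 C@4

Answer: x=-7 y=5 z=-7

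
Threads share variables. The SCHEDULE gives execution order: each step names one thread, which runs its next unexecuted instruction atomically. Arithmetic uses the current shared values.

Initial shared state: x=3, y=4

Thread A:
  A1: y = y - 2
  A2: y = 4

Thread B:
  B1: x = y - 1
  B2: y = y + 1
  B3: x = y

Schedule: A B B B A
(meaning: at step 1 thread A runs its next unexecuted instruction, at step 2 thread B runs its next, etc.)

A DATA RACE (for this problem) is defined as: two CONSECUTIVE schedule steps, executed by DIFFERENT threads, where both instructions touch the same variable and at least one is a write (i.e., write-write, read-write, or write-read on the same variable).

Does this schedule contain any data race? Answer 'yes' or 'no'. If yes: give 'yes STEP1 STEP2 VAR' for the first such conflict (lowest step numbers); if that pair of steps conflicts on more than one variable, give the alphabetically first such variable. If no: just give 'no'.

Answer: yes 1 2 y

Derivation:
Steps 1,2: A(y = y - 2) vs B(x = y - 1). RACE on y (W-R).
Steps 2,3: same thread (B). No race.
Steps 3,4: same thread (B). No race.
Steps 4,5: B(x = y) vs A(y = 4). RACE on y (R-W).
First conflict at steps 1,2.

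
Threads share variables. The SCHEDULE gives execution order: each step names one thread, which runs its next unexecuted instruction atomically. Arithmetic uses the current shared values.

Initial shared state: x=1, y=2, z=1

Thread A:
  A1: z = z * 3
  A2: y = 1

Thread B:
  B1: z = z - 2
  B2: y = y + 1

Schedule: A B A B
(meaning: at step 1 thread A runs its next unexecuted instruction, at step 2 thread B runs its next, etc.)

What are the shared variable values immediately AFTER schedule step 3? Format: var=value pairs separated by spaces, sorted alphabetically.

Step 1: thread A executes A1 (z = z * 3). Shared: x=1 y=2 z=3. PCs: A@1 B@0
Step 2: thread B executes B1 (z = z - 2). Shared: x=1 y=2 z=1. PCs: A@1 B@1
Step 3: thread A executes A2 (y = 1). Shared: x=1 y=1 z=1. PCs: A@2 B@1

Answer: x=1 y=1 z=1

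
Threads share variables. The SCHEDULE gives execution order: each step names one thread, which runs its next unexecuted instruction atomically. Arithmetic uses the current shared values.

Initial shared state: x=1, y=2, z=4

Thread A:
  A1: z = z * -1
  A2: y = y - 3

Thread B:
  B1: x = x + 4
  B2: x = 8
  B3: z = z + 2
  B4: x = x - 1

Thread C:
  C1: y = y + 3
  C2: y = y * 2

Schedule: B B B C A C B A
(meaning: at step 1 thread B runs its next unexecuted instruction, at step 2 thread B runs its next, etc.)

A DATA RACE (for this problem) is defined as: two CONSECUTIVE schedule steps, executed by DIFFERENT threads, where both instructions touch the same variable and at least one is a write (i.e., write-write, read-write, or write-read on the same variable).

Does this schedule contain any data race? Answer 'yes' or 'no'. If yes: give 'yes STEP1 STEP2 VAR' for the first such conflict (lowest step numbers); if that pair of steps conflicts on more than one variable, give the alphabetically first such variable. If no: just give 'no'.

Answer: no

Derivation:
Steps 1,2: same thread (B). No race.
Steps 2,3: same thread (B). No race.
Steps 3,4: B(r=z,w=z) vs C(r=y,w=y). No conflict.
Steps 4,5: C(r=y,w=y) vs A(r=z,w=z). No conflict.
Steps 5,6: A(r=z,w=z) vs C(r=y,w=y). No conflict.
Steps 6,7: C(r=y,w=y) vs B(r=x,w=x). No conflict.
Steps 7,8: B(r=x,w=x) vs A(r=y,w=y). No conflict.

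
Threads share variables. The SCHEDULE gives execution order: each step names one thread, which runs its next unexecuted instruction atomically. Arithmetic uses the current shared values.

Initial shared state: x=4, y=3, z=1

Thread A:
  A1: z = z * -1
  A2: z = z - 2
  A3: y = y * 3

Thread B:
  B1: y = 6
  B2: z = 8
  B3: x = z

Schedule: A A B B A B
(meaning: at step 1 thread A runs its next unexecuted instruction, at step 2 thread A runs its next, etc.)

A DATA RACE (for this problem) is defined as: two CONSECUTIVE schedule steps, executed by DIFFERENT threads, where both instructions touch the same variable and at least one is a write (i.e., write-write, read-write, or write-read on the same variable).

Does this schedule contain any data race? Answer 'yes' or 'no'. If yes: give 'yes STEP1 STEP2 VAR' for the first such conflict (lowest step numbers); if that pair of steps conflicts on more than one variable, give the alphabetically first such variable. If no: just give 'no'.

Steps 1,2: same thread (A). No race.
Steps 2,3: A(r=z,w=z) vs B(r=-,w=y). No conflict.
Steps 3,4: same thread (B). No race.
Steps 4,5: B(r=-,w=z) vs A(r=y,w=y). No conflict.
Steps 5,6: A(r=y,w=y) vs B(r=z,w=x). No conflict.

Answer: no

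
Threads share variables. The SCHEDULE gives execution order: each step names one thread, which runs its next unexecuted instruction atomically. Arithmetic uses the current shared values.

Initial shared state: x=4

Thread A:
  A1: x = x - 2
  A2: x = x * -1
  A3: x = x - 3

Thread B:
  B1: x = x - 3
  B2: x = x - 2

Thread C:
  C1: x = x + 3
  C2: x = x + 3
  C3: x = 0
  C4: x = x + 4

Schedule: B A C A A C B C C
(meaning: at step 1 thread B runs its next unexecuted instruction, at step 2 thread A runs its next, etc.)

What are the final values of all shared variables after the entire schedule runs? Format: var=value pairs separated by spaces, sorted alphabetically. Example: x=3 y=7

Answer: x=4

Derivation:
Step 1: thread B executes B1 (x = x - 3). Shared: x=1. PCs: A@0 B@1 C@0
Step 2: thread A executes A1 (x = x - 2). Shared: x=-1. PCs: A@1 B@1 C@0
Step 3: thread C executes C1 (x = x + 3). Shared: x=2. PCs: A@1 B@1 C@1
Step 4: thread A executes A2 (x = x * -1). Shared: x=-2. PCs: A@2 B@1 C@1
Step 5: thread A executes A3 (x = x - 3). Shared: x=-5. PCs: A@3 B@1 C@1
Step 6: thread C executes C2 (x = x + 3). Shared: x=-2. PCs: A@3 B@1 C@2
Step 7: thread B executes B2 (x = x - 2). Shared: x=-4. PCs: A@3 B@2 C@2
Step 8: thread C executes C3 (x = 0). Shared: x=0. PCs: A@3 B@2 C@3
Step 9: thread C executes C4 (x = x + 4). Shared: x=4. PCs: A@3 B@2 C@4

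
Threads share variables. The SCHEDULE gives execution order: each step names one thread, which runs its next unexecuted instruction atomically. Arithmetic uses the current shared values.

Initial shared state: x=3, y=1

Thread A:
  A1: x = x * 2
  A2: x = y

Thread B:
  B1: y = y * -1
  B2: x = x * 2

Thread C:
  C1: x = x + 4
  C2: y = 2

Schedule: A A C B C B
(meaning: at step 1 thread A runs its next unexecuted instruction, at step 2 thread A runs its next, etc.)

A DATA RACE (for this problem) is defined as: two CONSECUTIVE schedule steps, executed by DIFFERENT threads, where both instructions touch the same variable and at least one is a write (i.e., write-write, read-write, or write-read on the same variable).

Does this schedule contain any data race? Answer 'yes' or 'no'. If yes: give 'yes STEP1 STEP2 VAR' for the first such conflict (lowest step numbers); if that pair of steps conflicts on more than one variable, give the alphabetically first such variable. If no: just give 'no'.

Steps 1,2: same thread (A). No race.
Steps 2,3: A(x = y) vs C(x = x + 4). RACE on x (W-W).
Steps 3,4: C(r=x,w=x) vs B(r=y,w=y). No conflict.
Steps 4,5: B(y = y * -1) vs C(y = 2). RACE on y (W-W).
Steps 5,6: C(r=-,w=y) vs B(r=x,w=x). No conflict.
First conflict at steps 2,3.

Answer: yes 2 3 x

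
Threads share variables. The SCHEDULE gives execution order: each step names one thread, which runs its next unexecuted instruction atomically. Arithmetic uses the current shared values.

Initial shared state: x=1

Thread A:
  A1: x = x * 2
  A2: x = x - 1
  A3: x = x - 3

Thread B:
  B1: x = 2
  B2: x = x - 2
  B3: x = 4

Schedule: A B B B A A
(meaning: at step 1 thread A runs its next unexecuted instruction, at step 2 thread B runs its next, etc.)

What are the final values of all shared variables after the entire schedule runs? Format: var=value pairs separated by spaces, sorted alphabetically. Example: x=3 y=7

Answer: x=0

Derivation:
Step 1: thread A executes A1 (x = x * 2). Shared: x=2. PCs: A@1 B@0
Step 2: thread B executes B1 (x = 2). Shared: x=2. PCs: A@1 B@1
Step 3: thread B executes B2 (x = x - 2). Shared: x=0. PCs: A@1 B@2
Step 4: thread B executes B3 (x = 4). Shared: x=4. PCs: A@1 B@3
Step 5: thread A executes A2 (x = x - 1). Shared: x=3. PCs: A@2 B@3
Step 6: thread A executes A3 (x = x - 3). Shared: x=0. PCs: A@3 B@3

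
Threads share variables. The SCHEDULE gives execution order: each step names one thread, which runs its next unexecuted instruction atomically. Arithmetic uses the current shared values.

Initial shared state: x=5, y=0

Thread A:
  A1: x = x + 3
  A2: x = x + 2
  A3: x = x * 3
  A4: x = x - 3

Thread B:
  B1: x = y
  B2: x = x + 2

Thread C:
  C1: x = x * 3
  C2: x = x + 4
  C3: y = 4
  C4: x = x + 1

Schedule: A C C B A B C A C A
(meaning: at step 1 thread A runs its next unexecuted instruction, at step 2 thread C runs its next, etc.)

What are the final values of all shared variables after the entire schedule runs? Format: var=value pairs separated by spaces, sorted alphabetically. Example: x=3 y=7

Step 1: thread A executes A1 (x = x + 3). Shared: x=8 y=0. PCs: A@1 B@0 C@0
Step 2: thread C executes C1 (x = x * 3). Shared: x=24 y=0. PCs: A@1 B@0 C@1
Step 3: thread C executes C2 (x = x + 4). Shared: x=28 y=0. PCs: A@1 B@0 C@2
Step 4: thread B executes B1 (x = y). Shared: x=0 y=0. PCs: A@1 B@1 C@2
Step 5: thread A executes A2 (x = x + 2). Shared: x=2 y=0. PCs: A@2 B@1 C@2
Step 6: thread B executes B2 (x = x + 2). Shared: x=4 y=0. PCs: A@2 B@2 C@2
Step 7: thread C executes C3 (y = 4). Shared: x=4 y=4. PCs: A@2 B@2 C@3
Step 8: thread A executes A3 (x = x * 3). Shared: x=12 y=4. PCs: A@3 B@2 C@3
Step 9: thread C executes C4 (x = x + 1). Shared: x=13 y=4. PCs: A@3 B@2 C@4
Step 10: thread A executes A4 (x = x - 3). Shared: x=10 y=4. PCs: A@4 B@2 C@4

Answer: x=10 y=4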